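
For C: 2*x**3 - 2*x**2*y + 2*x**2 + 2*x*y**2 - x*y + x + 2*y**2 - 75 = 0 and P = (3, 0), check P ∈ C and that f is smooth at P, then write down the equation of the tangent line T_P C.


Tangent line at P: 67*x - 21*y - 201 = 0.

Step 1: f(3, 0) = 0, so P lies on C.
Step 2: partial derivatives
  f_x(x, y) = 6*x**2 - 4*x*y + 4*x + 2*y**2 - y + 1, f_y(x, y) = -2*x**2 + 4*x*y - x + 4*y.
  f_x(P) = 67, f_y(P) = -21 (gradient nonzero, so P is smooth).
Step 3: tangent line at P: 67·(x − 3) + -21·(y − 0) = 0.
Expanding: 67*x - 21*y - 201 = 0.


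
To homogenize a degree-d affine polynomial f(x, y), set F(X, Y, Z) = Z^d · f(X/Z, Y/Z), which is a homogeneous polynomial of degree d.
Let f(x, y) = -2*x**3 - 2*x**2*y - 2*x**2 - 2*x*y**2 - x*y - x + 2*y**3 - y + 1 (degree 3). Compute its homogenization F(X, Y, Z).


F(X, Y, Z) = -2*X**3 - 2*X**2*Y - 2*X**2*Z - 2*X*Y**2 - X*Y*Z - X*Z**2 + 2*Y**3 - Y*Z**2 + Z**3

deg(f) = 3.
Substitute x = X/Z, y = Y/Z into f, then multiply by Z^3.
  monomial -2·x^3·y^0 ↦ -2·X^3·Y^0·Z^0.
  monomial -2·x^2·y^1 ↦ -2·X^2·Y^1·Z^0.
  monomial -2·x^2·y^0 ↦ -2·X^2·Y^0·Z^1.
  monomial -2·x^1·y^2 ↦ -2·X^1·Y^2·Z^0.
  monomial -1·x^1·y^1 ↦ -1·X^1·Y^1·Z^1.
  monomial -1·x^1·y^0 ↦ -1·X^1·Y^0·Z^2.
  monomial 2·x^0·y^3 ↦ 2·X^0·Y^3·Z^0.
  monomial -1·x^0·y^1 ↦ -1·X^0·Y^1·Z^2.
  monomial 1·x^0·y^0 ↦ 1·X^0·Y^0·Z^3.
Collecting: F(X, Y, Z) = -2*X**3 - 2*X**2*Y - 2*X**2*Z - 2*X*Y**2 - X*Y*Z - X*Z**2 + 2*Y**3 - Y*Z**2 + Z**3.


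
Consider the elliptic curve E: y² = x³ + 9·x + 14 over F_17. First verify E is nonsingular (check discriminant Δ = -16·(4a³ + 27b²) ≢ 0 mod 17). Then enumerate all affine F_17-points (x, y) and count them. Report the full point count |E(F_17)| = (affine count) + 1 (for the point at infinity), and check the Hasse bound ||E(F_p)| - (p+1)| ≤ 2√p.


Affine points = {(3, 0), (9, 5), (9, 12), (10, 4), (10, 13), (11, 4), (11, 13), (13, 4), (13, 13), (16, 2), (16, 15)}; affine count = 11; |E(F_17)| = 12.

Discriminant check: Δ ∝ 4a³ + 27b² = 4·9³ + 27·14² = 4·729 + 27·196 ≡ 14 (mod 17). Nonzero ⇒ E is nonsingular.
For each x ∈ F_17, compute rhs = x³ + 9·x + 14 mod 17, then count y ∈ F_17 with y² ≡ rhs.
  x = 0: rhs = 14, matching y values: none (0 points).
  x = 1: rhs = 7, matching y values: none (0 points).
  x = 2: rhs = 6, matching y values: none (0 points).
  x = 3: rhs = 0, matching y values: 0 (1 points).
  x = 4: rhs = 12, matching y values: none (0 points).
  x = 5: rhs = 14, matching y values: none (0 points).
  x = 6: rhs = 12, matching y values: none (0 points).
  x = 7: rhs = 12, matching y values: none (0 points).
  x = 8: rhs = 3, matching y values: none (0 points).
  x = 9: rhs = 8, matching y values: 5, 12 (2 points).
  x = 10: rhs = 16, matching y values: 4, 13 (2 points).
  x = 11: rhs = 16, matching y values: 4, 13 (2 points).
  x = 12: rhs = 14, matching y values: none (0 points).
  x = 13: rhs = 16, matching y values: 4, 13 (2 points).
  x = 14: rhs = 11, matching y values: none (0 points).
  x = 15: rhs = 5, matching y values: none (0 points).
  x = 16: rhs = 4, matching y values: 2, 15 (2 points).
Total affine count: 11.
Full point count |E(F_17)| = 11 + 1 = 12.
Hasse bound: |12 − (17+1)| = |-6| = 6 ≤ 2√17 ≈ 8.2462 ✓.


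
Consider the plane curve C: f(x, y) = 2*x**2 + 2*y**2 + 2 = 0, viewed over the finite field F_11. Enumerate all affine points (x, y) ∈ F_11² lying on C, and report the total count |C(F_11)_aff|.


Affine F_11-points: {(1, 3), (1, 8), (3, 1), (3, 10), (4, 4), (4, 7), (7, 4), (7, 7), (8, 1), (8, 10), (10, 3), (10, 8)}; count = 12.

For each of the 121 pairs (x, y) ∈ F_11², evaluate f(x, y) mod 11. Record the zeros.
  x = 0: [0↦2, 1↦4, 2↦10, 3↦9, 4↦1, 5↦8, 6↦8, 7↦1, 8↦9, 9↦10, 10↦4]  zeros at y ∈ ∅
  x = 1: [0↦4, 1↦6, 2↦1, 3↦0, 4↦3, 5↦10, 6↦10, 7↦3, 8↦0, 9↦1, 10↦6]  zeros at y ∈ {3, 8}
  x = 2: [0↦10, 1↦1, 2↦7, 3↦6, 4↦9, 5↦5, 6↦5, 7↦9, 8↦6, 9↦7, 10↦1]  zeros at y ∈ ∅
  x = 3: [0↦9, 1↦0, 2↦6, 3↦5, 4↦8, 5↦4, 6↦4, 7↦8, 8↦5, 9↦6, 10↦0]  zeros at y ∈ {1, 10}
  x = 4: [0↦1, 1↦3, 2↦9, 3↦8, 4↦0, 5↦7, 6↦7, 7↦0, 8↦8, 9↦9, 10↦3]  zeros at y ∈ {4, 7}
  x = 5: [0↦8, 1↦10, 2↦5, 3↦4, 4↦7, 5↦3, 6↦3, 7↦7, 8↦4, 9↦5, 10↦10]  zeros at y ∈ ∅
  x = 6: [0↦8, 1↦10, 2↦5, 3↦4, 4↦7, 5↦3, 6↦3, 7↦7, 8↦4, 9↦5, 10↦10]  zeros at y ∈ ∅
  x = 7: [0↦1, 1↦3, 2↦9, 3↦8, 4↦0, 5↦7, 6↦7, 7↦0, 8↦8, 9↦9, 10↦3]  zeros at y ∈ {4, 7}
  x = 8: [0↦9, 1↦0, 2↦6, 3↦5, 4↦8, 5↦4, 6↦4, 7↦8, 8↦5, 9↦6, 10↦0]  zeros at y ∈ {1, 10}
  x = 9: [0↦10, 1↦1, 2↦7, 3↦6, 4↦9, 5↦5, 6↦5, 7↦9, 8↦6, 9↦7, 10↦1]  zeros at y ∈ ∅
  x = 10: [0↦4, 1↦6, 2↦1, 3↦0, 4↦3, 5↦10, 6↦10, 7↦3, 8↦0, 9↦1, 10↦6]  zeros at y ∈ {3, 8}
Collecting zeros: affine points = {(1, 3), (1, 8), (3, 1), (3, 10), (4, 4), (4, 7), (7, 4), (7, 7), (8, 1), (8, 10), (10, 3), (10, 8)}.
Total count |C(F_11)_aff| = 12.


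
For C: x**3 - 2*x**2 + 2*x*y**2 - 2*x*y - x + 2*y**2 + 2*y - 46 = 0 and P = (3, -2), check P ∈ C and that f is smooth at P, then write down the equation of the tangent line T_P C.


Tangent line at P: 26*x - 36*y - 150 = 0.

Step 1: f(3, -2) = 0, so P lies on C.
Step 2: partial derivatives
  f_x(x, y) = 3*x**2 - 4*x + 2*y**2 - 2*y - 1, f_y(x, y) = 4*x*y - 2*x + 4*y + 2.
  f_x(P) = 26, f_y(P) = -36 (gradient nonzero, so P is smooth).
Step 3: tangent line at P: 26·(x − 3) + -36·(y − -2) = 0.
Expanding: 26*x - 36*y - 150 = 0.


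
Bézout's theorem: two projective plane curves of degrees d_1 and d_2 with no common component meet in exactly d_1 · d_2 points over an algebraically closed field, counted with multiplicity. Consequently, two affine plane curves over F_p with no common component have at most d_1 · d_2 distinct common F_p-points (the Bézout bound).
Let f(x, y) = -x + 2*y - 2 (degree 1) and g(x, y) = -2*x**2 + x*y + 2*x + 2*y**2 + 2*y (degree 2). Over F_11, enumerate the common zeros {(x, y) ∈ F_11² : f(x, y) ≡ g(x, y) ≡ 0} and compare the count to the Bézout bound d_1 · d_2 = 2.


Common zeros: ∅; count = 0; Bézout bound = 2.

deg(f) = 1, deg(g) = 2, so Bézout bound = 2.
Scan x ∈ F_11. For each x, list the y ∈ F_11 with f(x, y) ≡ 0 and those with g(x, y) ≡ 0 (mod 11); the common zeros in that column are the intersection.
  x = 0: f ≡ 0 at y ∈ {1}; g ≡ 0 at y ∈ {0, 10}; common: ∅.
  x = 1: f ≡ 0 at y ∈ {7}; g ≡ 0 at y ∈ {0, 4}; common: ∅.
  x = 2: f ≡ 0 at y ∈ {2}; g ≡ 0 at y ∈ {4, 5}; common: ∅.
  x = 3: f ≡ 0 at y ∈ {8}; g ≡ 0 at y ∈ {7}; common: ∅.
  x = 4: f ≡ 0 at y ∈ {3}; g ≡ 0 at y ∈ ∅; common: ∅.
  x = 5: f ≡ 0 at y ∈ {9}; g ≡ 0 at y ∈ ∅; common: ∅.
  x = 6: f ≡ 0 at y ∈ {4}; g ≡ 0 at y ∈ {8, 10}; common: ∅.
  x = 7: f ≡ 0 at y ∈ {10}; g ≡ 0 at y ∈ {5, 7}; common: ∅.
  x = 8: f ≡ 0 at y ∈ {5}; g ≡ 0 at y ∈ ∅; common: ∅.
  x = 9: f ≡ 0 at y ∈ {0}; g ≡ 0 at y ∈ ∅; common: ∅.
  x = 10: f ≡ 0 at y ∈ {6}; g ≡ 0 at y ∈ {8}; common: ∅.
Collecting: common zeros = ∅, so the count is 0.
Comparison with the Bézout bound: 0 ≤ 2 = deg(f)·deg(g), as expected for curves with no common component (the affine F_11-count falls short of the bound because intersections may lie at infinity, over extension fields, or carry multiplicity).


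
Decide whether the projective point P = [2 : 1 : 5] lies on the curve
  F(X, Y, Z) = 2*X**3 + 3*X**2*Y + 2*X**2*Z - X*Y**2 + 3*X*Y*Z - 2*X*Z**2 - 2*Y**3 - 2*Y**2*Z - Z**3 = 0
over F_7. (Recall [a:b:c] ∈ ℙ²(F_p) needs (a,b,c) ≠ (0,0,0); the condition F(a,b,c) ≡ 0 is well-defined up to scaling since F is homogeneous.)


F(2,1,5) ≡ 6 (mod 7); P is NOT on the curve.

Evaluate F(2, 1, 5) term-by-term (mod 7).
  2*X**3 ↦ 2·8·1·1 = 16
  3*X**2*Y ↦ 3·4·1·1 = 12
  2*X**2*Z ↦ 2·4·1·5 = 40
  -X*Y**2 ↦ -1·2·1·1 = -2
  3*X*Y*Z ↦ 3·2·1·5 = 30
  -2*X*Z**2 ↦ -2·2·1·25 = -100
  -2*Y**3 ↦ -2·1·1·1 = -2
  -2*Y**2*Z ↦ -2·1·1·5 = -10
  -Z**3 ↦ -1·1·1·125 = -125
Sum: F(2, 1, 5) = (16) + (12) + (40) + (-2) + (30) + (-100) + (-2) + (-10) + (-125) = -141.
Reducing mod 7: -141 ≡ 6 (mod 7).
Since F(a, b, c) ≡ 6 ≠ 0 (mod 7), P does NOT lie on the curve.


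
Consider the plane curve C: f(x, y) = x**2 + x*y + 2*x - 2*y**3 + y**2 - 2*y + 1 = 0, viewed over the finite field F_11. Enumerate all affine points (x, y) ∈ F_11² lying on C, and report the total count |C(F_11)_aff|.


Affine F_11-points: {(0, 6), (1, 3), (3, 6), (5, 3), (10, 0)}; count = 5.

For each of the 121 pairs (x, y) ∈ F_11², evaluate f(x, y) mod 11. Record the zeros.
  x = 0: [0↦1, 1↦9, 2↦7, 3↦5, 4↦2, 5↦8, 6↦0, 7↦10, 8↦4, 9↦3, 10↦6]  zeros at y ∈ {6}
  x = 1: [0↦4, 1↦2, 2↦1, 3↦0, 4↦9, 5↦5, 6↦9, 7↦9, 8↦4, 9↦4, 10↦8]  zeros at y ∈ {3}
  x = 2: [0↦9, 1↦8, 2↦8, 3↦8, 4↦7, 5↦4, 6↦9, 7↦10, 8↦6, 9↦7, 10↦1]  zeros at y ∈ ∅
  x = 3: [0↦5, 1↦5, 2↦6, 3↦7, 4↦7, 5↦5, 6↦0, 7↦2, 8↦10, 9↦1, 10↦7]  zeros at y ∈ {6}
  x = 4: [0↦3, 1↦4, 2↦6, 3↦8, 4↦9, 5↦8, 6↦4, 7↦7, 8↦5, 9↦8, 10↦4]  zeros at y ∈ ∅
  x = 5: [0↦3, 1↦5, 2↦8, 3↦0, 4↦2, 5↦2, 6↦10, 7↦3, 8↦2, 9↦6, 10↦3]  zeros at y ∈ {3}
  x = 6: [0↦5, 1↦8, 2↦1, 3↦5, 4↦8, 5↦9, 6↦7, 7↦1, 8↦1, 9↦6, 10↦4]  zeros at y ∈ ∅
  x = 7: [0↦9, 1↦2, 2↦7, 3↦1, 4↦5, 5↦7, 6↦6, 7↦1, 8↦2, 9↦8, 10↦7]  zeros at y ∈ ∅
  x = 8: [0↦4, 1↦9, 2↦4, 3↦10, 4↦4, 5↦7, 6↦7, 7↦3, 8↦5, 9↦1, 10↦1]  zeros at y ∈ ∅
  x = 9: [0↦1, 1↦7, 2↦3, 3↦10, 4↦5, 5↦9, 6↦10, 7↦7, 8↦10, 9↦7, 10↦8]  zeros at y ∈ ∅
  x = 10: [0↦0, 1↦7, 2↦4, 3↦1, 4↦8, 5↦2, 6↦4, 7↦2, 8↦6, 9↦4, 10↦6]  zeros at y ∈ {0}
Collecting zeros: affine points = {(0, 6), (1, 3), (3, 6), (5, 3), (10, 0)}.
Total count |C(F_11)_aff| = 5.


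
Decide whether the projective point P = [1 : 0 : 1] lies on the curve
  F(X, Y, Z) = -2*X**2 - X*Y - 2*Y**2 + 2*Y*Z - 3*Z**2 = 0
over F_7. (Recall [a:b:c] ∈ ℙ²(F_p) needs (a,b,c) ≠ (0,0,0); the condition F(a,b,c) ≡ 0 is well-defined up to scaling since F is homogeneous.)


F(1,0,1) ≡ 2 (mod 7); P is NOT on the curve.

Evaluate F(1, 0, 1) term-by-term (mod 7).
  -2*X**2 ↦ -2·1·1·1 = -2
  -X*Y ↦ -1·1·0·1 = 0
  -2*Y**2 ↦ -2·1·0·1 = 0
  2*Y*Z ↦ 2·1·0·1 = 0
  -3*Z**2 ↦ -3·1·1·1 = -3
Sum: F(1, 0, 1) = (-2) + (0) + (0) + (0) + (-3) = -5.
Reducing mod 7: -5 ≡ 2 (mod 7).
Since F(a, b, c) ≡ 2 ≠ 0 (mod 7), P does NOT lie on the curve.


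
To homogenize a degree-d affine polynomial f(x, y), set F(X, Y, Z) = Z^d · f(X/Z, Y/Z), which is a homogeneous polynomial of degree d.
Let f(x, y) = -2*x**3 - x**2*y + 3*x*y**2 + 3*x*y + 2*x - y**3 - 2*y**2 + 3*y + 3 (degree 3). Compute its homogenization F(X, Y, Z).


F(X, Y, Z) = -2*X**3 - X**2*Y + 3*X*Y**2 + 3*X*Y*Z + 2*X*Z**2 - Y**3 - 2*Y**2*Z + 3*Y*Z**2 + 3*Z**3

deg(f) = 3.
Substitute x = X/Z, y = Y/Z into f, then multiply by Z^3.
  monomial -2·x^3·y^0 ↦ -2·X^3·Y^0·Z^0.
  monomial -1·x^2·y^1 ↦ -1·X^2·Y^1·Z^0.
  monomial 3·x^1·y^2 ↦ 3·X^1·Y^2·Z^0.
  monomial 3·x^1·y^1 ↦ 3·X^1·Y^1·Z^1.
  monomial 2·x^1·y^0 ↦ 2·X^1·Y^0·Z^2.
  monomial -1·x^0·y^3 ↦ -1·X^0·Y^3·Z^0.
  monomial -2·x^0·y^2 ↦ -2·X^0·Y^2·Z^1.
  monomial 3·x^0·y^1 ↦ 3·X^0·Y^1·Z^2.
  monomial 3·x^0·y^0 ↦ 3·X^0·Y^0·Z^3.
Collecting: F(X, Y, Z) = -2*X**3 - X**2*Y + 3*X*Y**2 + 3*X*Y*Z + 2*X*Z**2 - Y**3 - 2*Y**2*Z + 3*Y*Z**2 + 3*Z**3.


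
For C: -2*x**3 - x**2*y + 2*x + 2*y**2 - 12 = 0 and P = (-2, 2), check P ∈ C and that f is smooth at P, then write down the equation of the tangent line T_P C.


Tangent line at P: -14*x + 4*y - 36 = 0.

Step 1: f(-2, 2) = 0, so P lies on C.
Step 2: partial derivatives
  f_x(x, y) = -6*x**2 - 2*x*y + 2, f_y(x, y) = -x**2 + 4*y.
  f_x(P) = -14, f_y(P) = 4 (gradient nonzero, so P is smooth).
Step 3: tangent line at P: -14·(x − -2) + 4·(y − 2) = 0.
Expanding: -14*x + 4*y - 36 = 0.


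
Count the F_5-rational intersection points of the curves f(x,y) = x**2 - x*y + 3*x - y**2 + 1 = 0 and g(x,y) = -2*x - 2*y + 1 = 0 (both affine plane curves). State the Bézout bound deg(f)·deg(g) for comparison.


Common zeros: ∅; count = 0; Bézout bound = 2.

deg(f) = 2, deg(g) = 1, so Bézout bound = 2.
Scan x ∈ F_5. For each x, list the y ∈ F_5 with f(x, y) ≡ 0 and those with g(x, y) ≡ 0 (mod 5); the common zeros in that column are the intersection.
  x = 0: f ≡ 0 at y ∈ {1, 4}; g ≡ 0 at y ∈ {3}; common: ∅.
  x = 1: f ≡ 0 at y ∈ {0, 4}; g ≡ 0 at y ∈ {2}; common: ∅.
  x = 2: f ≡ 0 at y ∈ ∅; g ≡ 0 at y ∈ {1}; common: ∅.
  x = 3: f ≡ 0 at y ∈ {1}; g ≡ 0 at y ∈ {0}; common: ∅.
  x = 4: f ≡ 0 at y ∈ ∅; g ≡ 0 at y ∈ {4}; common: ∅.
Collecting: common zeros = ∅, so the count is 0.
Comparison with the Bézout bound: 0 ≤ 2 = deg(f)·deg(g), as expected for curves with no common component (the affine F_5-count falls short of the bound because intersections may lie at infinity, over extension fields, or carry multiplicity).


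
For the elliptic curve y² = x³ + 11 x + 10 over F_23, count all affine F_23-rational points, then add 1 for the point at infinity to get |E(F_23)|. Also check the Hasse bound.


Affine points = {(3, 1), (3, 22), (4, 7), (4, 16), (5, 11), (5, 12), (6, 4), (6, 19), (7, 4), (7, 19), (8, 9), (8, 14), (10, 4), (10, 19), (11, 6), (11, 17), (13, 2), (13, 21), (15, 10), (15, 13), (16, 2), (16, 21), (17, 2), (17, 21), (21, 7), (21, 16)}; affine count = 26; |E(F_23)| = 27.

Discriminant check: Δ ∝ 4a³ + 27b² = 4·11³ + 27·10² = 4·1331 + 27·100 ≡ 20 (mod 23). Nonzero ⇒ E is nonsingular.
For each x ∈ F_23, compute rhs = x³ + 11·x + 10 mod 23, then count y ∈ F_23 with y² ≡ rhs.
  x = 0: rhs = 10, matching y values: none (0 points).
  x = 1: rhs = 22, matching y values: none (0 points).
  x = 2: rhs = 17, matching y values: none (0 points).
  x = 3: rhs = 1, matching y values: 1, 22 (2 points).
  x = 4: rhs = 3, matching y values: 7, 16 (2 points).
  x = 5: rhs = 6, matching y values: 11, 12 (2 points).
  x = 6: rhs = 16, matching y values: 4, 19 (2 points).
  x = 7: rhs = 16, matching y values: 4, 19 (2 points).
  x = 8: rhs = 12, matching y values: 9, 14 (2 points).
  x = 9: rhs = 10, matching y values: none (0 points).
  x = 10: rhs = 16, matching y values: 4, 19 (2 points).
  x = 11: rhs = 13, matching y values: 6, 17 (2 points).
  x = 12: rhs = 7, matching y values: none (0 points).
  x = 13: rhs = 4, matching y values: 2, 21 (2 points).
  x = 14: rhs = 10, matching y values: none (0 points).
  x = 15: rhs = 8, matching y values: 10, 13 (2 points).
  x = 16: rhs = 4, matching y values: 2, 21 (2 points).
  x = 17: rhs = 4, matching y values: 2, 21 (2 points).
  x = 18: rhs = 14, matching y values: none (0 points).
  x = 19: rhs = 17, matching y values: none (0 points).
  x = 20: rhs = 19, matching y values: none (0 points).
  x = 21: rhs = 3, matching y values: 7, 16 (2 points).
  x = 22: rhs = 21, matching y values: none (0 points).
Total affine count: 26.
Full point count |E(F_23)| = 26 + 1 = 27.
Hasse bound: |27 − (23+1)| = |3| = 3 ≤ 2√23 ≈ 9.5917 ✓.


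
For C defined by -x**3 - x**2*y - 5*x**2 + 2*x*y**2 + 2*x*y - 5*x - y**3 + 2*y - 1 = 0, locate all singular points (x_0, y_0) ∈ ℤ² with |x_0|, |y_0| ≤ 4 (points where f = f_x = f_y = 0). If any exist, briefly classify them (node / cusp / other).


Singular points: {(-1, -1)}; classification: node.

Compute partial derivatives:
  f_x = -3*x**2 - 2*x*y - 10*x + 2*y**2 + 2*y - 5.
  f_y = -x**2 + 4*x*y + 2*x - 3*y**2 + 2.
Scan x_0 ∈ {−4, ..., 4}. For each x_0, f_y(x_0, y) is a polynomial in y; find its integer roots y ∈ {−4, ..., 4}, then test f_x and f at those candidates.
  x = -4: f_y(-4, y) = -3*y**2 - 16*y - 22; no integer root y with |y| ≤ 4.
  x = -3: f_y(-3, y) = -3*y**2 - 12*y - 13; no integer root y with |y| ≤ 4.
  x = -2: f_y(-2, y) = -3*y**2 - 8*y - 6; no integer root y with |y| ≤ 4.
  x = -1: f_y(-1, y) = -3*y**2 - 4*y - 1; vanishes at y ∈ {-1}. (-1, -1): f_x = 0, f = 0 — SINGULAR.
  x = 0: f_y(0, y) = 2 - 3*y**2; no integer root y with |y| ≤ 4.
  x = 1: f_y(1, y) = -3*y**2 + 4*y + 3; no integer root y with |y| ≤ 4.
  x = 2: f_y(2, y) = -3*y**2 + 8*y + 2; no integer root y with |y| ≤ 4.
  x = 3: f_y(3, y) = -3*y**2 + 12*y - 1; no integer root y with |y| ≤ 4.
  x = 4: f_y(4, y) = -3*y**2 + 16*y - 6; no integer root y with |y| ≤ 4.
Only singular point on the grid: (-1, -1).
Classify: substitute x = -1 + u, y = -1 + v and expand: f = -u**3 - u**2*v - u**2 + 2*u*v**2 - v**3 + v**2.
No constant or linear terms (consistent with a singular point). Quadratic part: -u**2 + v**2. Cubic part: -u**3 - u**2*v + 2*u*v**2 - v**3.
The quadratic part v**2 - u**2 = (v − u)(v + u) splits into two distinct linear factors, so there are two distinct tangent lines y − -1 = ±(x − -1) — this is a node (ordinary double point).
Classification: node.


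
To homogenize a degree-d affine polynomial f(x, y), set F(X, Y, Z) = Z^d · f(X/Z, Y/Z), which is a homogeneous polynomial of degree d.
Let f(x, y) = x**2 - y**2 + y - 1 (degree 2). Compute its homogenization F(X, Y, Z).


F(X, Y, Z) = X**2 - Y**2 + Y*Z - Z**2

deg(f) = 2.
Substitute x = X/Z, y = Y/Z into f, then multiply by Z^2.
  monomial 1·x^2·y^0 ↦ 1·X^2·Y^0·Z^0.
  monomial -1·x^0·y^2 ↦ -1·X^0·Y^2·Z^0.
  monomial 1·x^0·y^1 ↦ 1·X^0·Y^1·Z^1.
  monomial -1·x^0·y^0 ↦ -1·X^0·Y^0·Z^2.
Collecting: F(X, Y, Z) = X**2 - Y**2 + Y*Z - Z**2.


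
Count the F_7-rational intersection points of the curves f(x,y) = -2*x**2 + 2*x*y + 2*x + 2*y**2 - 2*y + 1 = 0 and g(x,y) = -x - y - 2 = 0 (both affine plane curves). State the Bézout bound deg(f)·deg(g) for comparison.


Common zeros: {(2, 3)}; count = 1; Bézout bound = 2.

deg(f) = 2, deg(g) = 1, so Bézout bound = 2.
Scan x ∈ F_7. For each x, list the y ∈ F_7 with f(x, y) ≡ 0 and those with g(x, y) ≡ 0 (mod 7); the common zeros in that column are the intersection.
  x = 0: f ≡ 0 at y ∈ ∅; g ≡ 0 at y ∈ {5}; common: ∅.
  x = 1: f ≡ 0 at y ∈ ∅; g ≡ 0 at y ∈ {4}; common: ∅.
  x = 2: f ≡ 0 at y ∈ {3}; g ≡ 0 at y ∈ {3}; common: {3}.
  x = 3: f ≡ 0 at y ∈ ∅; g ≡ 0 at y ∈ {2}; common: ∅.
  x = 4: f ≡ 0 at y ∈ ∅; g ≡ 0 at y ∈ {1}; common: ∅.
  x = 5: f ≡ 0 at y ∈ ∅; g ≡ 0 at y ∈ {0}; common: ∅.
  x = 6: f ≡ 0 at y ∈ ∅; g ≡ 0 at y ∈ {6}; common: ∅.
Collecting: common zeros = {(2, 3)}, so the count is 1.
Comparison with the Bézout bound: 1 ≤ 2 = deg(f)·deg(g), as expected for curves with no common component (the affine F_7-count falls short of the bound because intersections may lie at infinity, over extension fields, or carry multiplicity).


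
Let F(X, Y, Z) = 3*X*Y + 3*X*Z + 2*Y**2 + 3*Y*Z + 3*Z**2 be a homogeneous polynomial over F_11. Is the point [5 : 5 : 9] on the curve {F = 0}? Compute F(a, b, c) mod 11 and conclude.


F(5,5,9) ≡ 0 (mod 11); P is on the curve.

Evaluate F(5, 5, 9) term-by-term (mod 11).
  3*X*Y ↦ 3·5·5·1 = 75
  3*X*Z ↦ 3·5·1·9 = 135
  2*Y**2 ↦ 2·1·25·1 = 50
  3*Y*Z ↦ 3·1·5·9 = 135
  3*Z**2 ↦ 3·1·1·81 = 243
Sum: F(5, 5, 9) = (75) + (135) + (50) + (135) + (243) = 638.
Reducing mod 11: 638 ≡ 0 (mod 11).
Since F(a, b, c) ≡ 0 (mod 11), P lies on the curve.


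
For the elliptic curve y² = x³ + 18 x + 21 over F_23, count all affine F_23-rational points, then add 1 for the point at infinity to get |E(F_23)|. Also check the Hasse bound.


Affine points = {(5, 11), (5, 12), (6, 0), (11, 3), (11, 20), (14, 2), (14, 21), (15, 3), (15, 20), (16, 9), (16, 14), (18, 6), (18, 17), (19, 0), (20, 3), (20, 20), (21, 0), (22, 5), (22, 18)}; affine count = 19; |E(F_23)| = 20.

Discriminant check: Δ ∝ 4a³ + 27b² = 4·18³ + 27·21² = 4·5832 + 27·441 ≡ 22 (mod 23). Nonzero ⇒ E is nonsingular.
For each x ∈ F_23, compute rhs = x³ + 18·x + 21 mod 23, then count y ∈ F_23 with y² ≡ rhs.
  x = 0: rhs = 21, matching y values: none (0 points).
  x = 1: rhs = 17, matching y values: none (0 points).
  x = 2: rhs = 19, matching y values: none (0 points).
  x = 3: rhs = 10, matching y values: none (0 points).
  x = 4: rhs = 19, matching y values: none (0 points).
  x = 5: rhs = 6, matching y values: 11, 12 (2 points).
  x = 6: rhs = 0, matching y values: 0 (1 points).
  x = 7: rhs = 7, matching y values: none (0 points).
  x = 8: rhs = 10, matching y values: none (0 points).
  x = 9: rhs = 15, matching y values: none (0 points).
  x = 10: rhs = 5, matching y values: none (0 points).
  x = 11: rhs = 9, matching y values: 3, 20 (2 points).
  x = 12: rhs = 10, matching y values: none (0 points).
  x = 13: rhs = 14, matching y values: none (0 points).
  x = 14: rhs = 4, matching y values: 2, 21 (2 points).
  x = 15: rhs = 9, matching y values: 3, 20 (2 points).
  x = 16: rhs = 12, matching y values: 9, 14 (2 points).
  x = 17: rhs = 19, matching y values: none (0 points).
  x = 18: rhs = 13, matching y values: 6, 17 (2 points).
  x = 19: rhs = 0, matching y values: 0 (1 points).
  x = 20: rhs = 9, matching y values: 3, 20 (2 points).
  x = 21: rhs = 0, matching y values: 0 (1 points).
  x = 22: rhs = 2, matching y values: 5, 18 (2 points).
Total affine count: 19.
Full point count |E(F_23)| = 19 + 1 = 20.
Hasse bound: |20 − (23+1)| = |-4| = 4 ≤ 2√23 ≈ 9.5917 ✓.


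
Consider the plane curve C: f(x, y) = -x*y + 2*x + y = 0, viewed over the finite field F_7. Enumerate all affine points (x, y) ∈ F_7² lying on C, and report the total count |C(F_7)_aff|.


Affine F_7-points: {(0, 0), (2, 4), (3, 3), (4, 5), (5, 6), (6, 1)}; count = 6.

For each of the 49 pairs (x, y) ∈ F_7², evaluate f(x, y) mod 7. Record the zeros.
  x = 0: [0↦0, 1↦1, 2↦2, 3↦3, 4↦4, 5↦5, 6↦6]  zeros at y ∈ {0}
  x = 1: [0↦2, 1↦2, 2↦2, 3↦2, 4↦2, 5↦2, 6↦2]  zeros at y ∈ ∅
  x = 2: [0↦4, 1↦3, 2↦2, 3↦1, 4↦0, 5↦6, 6↦5]  zeros at y ∈ {4}
  x = 3: [0↦6, 1↦4, 2↦2, 3↦0, 4↦5, 5↦3, 6↦1]  zeros at y ∈ {3}
  x = 4: [0↦1, 1↦5, 2↦2, 3↦6, 4↦3, 5↦0, 6↦4]  zeros at y ∈ {5}
  x = 5: [0↦3, 1↦6, 2↦2, 3↦5, 4↦1, 5↦4, 6↦0]  zeros at y ∈ {6}
  x = 6: [0↦5, 1↦0, 2↦2, 3↦4, 4↦6, 5↦1, 6↦3]  zeros at y ∈ {1}
Collecting zeros: affine points = {(0, 0), (2, 4), (3, 3), (4, 5), (5, 6), (6, 1)}.
Total count |C(F_7)_aff| = 6.


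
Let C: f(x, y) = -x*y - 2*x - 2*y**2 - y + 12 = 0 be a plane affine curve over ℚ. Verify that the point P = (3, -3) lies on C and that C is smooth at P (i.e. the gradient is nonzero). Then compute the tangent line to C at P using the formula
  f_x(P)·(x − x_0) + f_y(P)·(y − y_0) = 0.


Tangent line at P: x + 8*y + 21 = 0.

Step 1: f(3, -3) = 0, so P lies on C.
Step 2: partial derivatives
  f_x(x, y) = -y - 2, f_y(x, y) = -x - 4*y - 1.
  f_x(P) = 1, f_y(P) = 8 (gradient nonzero, so P is smooth).
Step 3: tangent line at P: 1·(x − 3) + 8·(y − -3) = 0.
Expanding: x + 8*y + 21 = 0.


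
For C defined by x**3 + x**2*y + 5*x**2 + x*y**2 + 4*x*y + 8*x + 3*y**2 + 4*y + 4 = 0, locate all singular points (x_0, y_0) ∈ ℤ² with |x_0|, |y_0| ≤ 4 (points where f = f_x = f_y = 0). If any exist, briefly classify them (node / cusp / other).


Singular points: {(-2, 0)}; classification: node.

Compute partial derivatives:
  f_x = 3*x**2 + 2*x*y + 10*x + y**2 + 4*y + 8.
  f_y = x**2 + 2*x*y + 4*x + 6*y + 4.
Scan x_0 ∈ {−4, ..., 4}. For each x_0, f_y(x_0, y) is a polynomial in y; find its integer roots y ∈ {−4, ..., 4}, then test f_x and f at those candidates.
  x = -4: f_y(-4, y) = 4 - 2*y; vanishes at y ∈ {2}. (-4, 2): f_x = 12 ≠ 0.
  x = -3: f_y(-3, y) = 1; no integer root y with |y| ≤ 4.
  x = -2: f_y(-2, y) = 2*y; vanishes at y ∈ {0}. (-2, 0): f_x = 0, f = 0 — SINGULAR.
  x = -1: f_y(-1, y) = 4*y + 1; no integer root y with |y| ≤ 4.
  x = 0: f_y(0, y) = 6*y + 4; no integer root y with |y| ≤ 4.
  x = 1: f_y(1, y) = 8*y + 9; no integer root y with |y| ≤ 4.
  x = 2: f_y(2, y) = 10*y + 16; no integer root y with |y| ≤ 4.
  x = 3: f_y(3, y) = 12*y + 25; no integer root y with |y| ≤ 4.
  x = 4: f_y(4, y) = 14*y + 36; no integer root y with |y| ≤ 4.
Only singular point on the grid: (-2, 0).
Classify: substitute x = -2 + u, y = 0 + v and expand: f = u**3 + u**2*v - u**2 + u*v**2 + v**2.
No constant or linear terms (consistent with a singular point). Quadratic part: -u**2 + v**2. Cubic part: u**3 + u**2*v + u*v**2.
The quadratic part v**2 - u**2 = (v − u)(v + u) splits into two distinct linear factors, so there are two distinct tangent lines y − 0 = ±(x − -2) — this is a node (ordinary double point).
Classification: node.


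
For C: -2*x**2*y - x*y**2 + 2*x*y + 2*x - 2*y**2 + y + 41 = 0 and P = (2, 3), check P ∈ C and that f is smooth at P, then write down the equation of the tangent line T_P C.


Tangent line at P: -25*x - 27*y + 131 = 0.

Step 1: f(2, 3) = 0, so P lies on C.
Step 2: partial derivatives
  f_x(x, y) = -4*x*y - y**2 + 2*y + 2, f_y(x, y) = -2*x**2 - 2*x*y + 2*x - 4*y + 1.
  f_x(P) = -25, f_y(P) = -27 (gradient nonzero, so P is smooth).
Step 3: tangent line at P: -25·(x − 2) + -27·(y − 3) = 0.
Expanding: -25*x - 27*y + 131 = 0.


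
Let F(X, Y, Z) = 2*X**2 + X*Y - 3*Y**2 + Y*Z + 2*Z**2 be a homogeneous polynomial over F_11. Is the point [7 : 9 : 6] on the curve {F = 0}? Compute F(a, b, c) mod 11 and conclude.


F(7,9,6) ≡ 0 (mod 11); P is on the curve.

Evaluate F(7, 9, 6) term-by-term (mod 11).
  2*X**2 ↦ 2·49·1·1 = 98
  X*Y ↦ 1·7·9·1 = 63
  -3*Y**2 ↦ -3·1·81·1 = -243
  Y*Z ↦ 1·1·9·6 = 54
  2*Z**2 ↦ 2·1·1·36 = 72
Sum: F(7, 9, 6) = (98) + (63) + (-243) + (54) + (72) = 44.
Reducing mod 11: 44 ≡ 0 (mod 11).
Since F(a, b, c) ≡ 0 (mod 11), P lies on the curve.


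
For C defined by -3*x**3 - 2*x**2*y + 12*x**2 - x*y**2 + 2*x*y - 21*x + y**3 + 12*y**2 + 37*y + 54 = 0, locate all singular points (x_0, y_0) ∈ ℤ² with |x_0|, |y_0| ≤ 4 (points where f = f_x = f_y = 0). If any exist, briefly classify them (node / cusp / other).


Singular points: {(2, -3)}; classification: cusp.

Compute partial derivatives:
  f_x = -9*x**2 - 4*x*y + 24*x - y**2 + 2*y - 21.
  f_y = -2*x**2 - 2*x*y + 2*x + 3*y**2 + 24*y + 37.
Scan x_0 ∈ {−4, ..., 4}. For each x_0, f_y(x_0, y) is a polynomial in y; find its integer roots y ∈ {−4, ..., 4}, then test f_x and f at those candidates.
  x = -4: f_y(-4, y) = 3*y**2 + 32*y - 3; no integer root y with |y| ≤ 4.
  x = -3: f_y(-3, y) = 3*y**2 + 30*y + 13; no integer root y with |y| ≤ 4.
  x = -2: f_y(-2, y) = 3*y**2 + 28*y + 25; vanishes at y ∈ {-1}. (-2, -1): f_x = -116 ≠ 0.
  x = -1: f_y(-1, y) = 3*y**2 + 26*y + 33; no integer root y with |y| ≤ 4.
  x = 0: f_y(0, y) = 3*y**2 + 24*y + 37; no integer root y with |y| ≤ 4.
  x = 1: f_y(1, y) = 3*y**2 + 22*y + 37; no integer root y with |y| ≤ 4.
  x = 2: f_y(2, y) = 3*y**2 + 20*y + 33; vanishes at y ∈ {-3}. (2, -3): f_x = 0, f = 0 — SINGULAR.
  x = 3: f_y(3, y) = 3*y**2 + 18*y + 25; no integer root y with |y| ≤ 4.
  x = 4: f_y(4, y) = 3*y**2 + 16*y + 13; vanishes at y ∈ {-1}. (4, -1): f_x = -56 ≠ 0.
Only singular point on the grid: (2, -3).
Classify: substitute x = 2 + u, y = -3 + v and expand: f = -3*u**3 - 2*u**2*v - u*v**2 + v**3 + v**2.
No constant or linear terms (consistent with a singular point). Quadratic part: v**2. Cubic part: -3*u**3 - 2*u**2*v - u*v**2 + v**3.
The quadratic part v**2 is a perfect square, so there is a single (double) tangent line v = 0, i.e. y = -3. Restricting the cubic part to that line (v = 0) leaves -3*u**3 ≠ 0, so f is not divisible by v and the branch is v² ≈ 3*u**3 to lowest order — this is a cusp.
Classification: cusp.


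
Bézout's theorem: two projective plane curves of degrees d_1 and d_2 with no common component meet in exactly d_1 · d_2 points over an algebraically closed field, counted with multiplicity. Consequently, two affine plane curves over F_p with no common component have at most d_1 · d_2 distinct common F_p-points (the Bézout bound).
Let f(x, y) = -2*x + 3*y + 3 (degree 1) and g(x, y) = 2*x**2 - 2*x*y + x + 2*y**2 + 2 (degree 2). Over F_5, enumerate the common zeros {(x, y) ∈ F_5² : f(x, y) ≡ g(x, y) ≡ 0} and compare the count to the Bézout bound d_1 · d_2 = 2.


Common zeros: ∅; count = 0; Bézout bound = 2.

deg(f) = 1, deg(g) = 2, so Bézout bound = 2.
Scan x ∈ F_5. For each x, list the y ∈ F_5 with f(x, y) ≡ 0 and those with g(x, y) ≡ 0 (mod 5); the common zeros in that column are the intersection.
  x = 0: f ≡ 0 at y ∈ {4}; g ≡ 0 at y ∈ {2, 3}; common: ∅.
  x = 1: f ≡ 0 at y ∈ {3}; g ≡ 0 at y ∈ {0, 1}; common: ∅.
  x = 2: f ≡ 0 at y ∈ {2}; g ≡ 0 at y ∈ {1}; common: ∅.
  x = 3: f ≡ 0 at y ∈ {1}; g ≡ 0 at y ∈ ∅; common: ∅.
  x = 4: f ≡ 0 at y ∈ {0}; g ≡ 0 at y ∈ {2}; common: ∅.
Collecting: common zeros = ∅, so the count is 0.
Comparison with the Bézout bound: 0 ≤ 2 = deg(f)·deg(g), as expected for curves with no common component (the affine F_5-count falls short of the bound because intersections may lie at infinity, over extension fields, or carry multiplicity).


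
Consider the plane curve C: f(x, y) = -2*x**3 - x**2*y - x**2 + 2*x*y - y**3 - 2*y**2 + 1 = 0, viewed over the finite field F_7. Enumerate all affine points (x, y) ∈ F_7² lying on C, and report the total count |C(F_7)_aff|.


Affine F_7-points: {(0, 6), (2, 2), (3, 2), (3, 5), (4, 1), (4, 2), (5, 3)}; count = 7.

For each of the 49 pairs (x, y) ∈ F_7², evaluate f(x, y) mod 7. Record the zeros.
  x = 0: [0↦1, 1↦5, 2↦6, 3↦5, 4↦3, 5↦1, 6↦0]  zeros at y ∈ {6}
  x = 1: [0↦5, 1↦3, 2↦5, 3↦5, 4↦4, 5↦3, 6↦3]  zeros at y ∈ ∅
  x = 2: [0↦2, 1↦6, 2↦0, 3↦6, 4↦4, 5↦2, 6↦1]  zeros at y ∈ {2}
  x = 3: [0↦1, 1↦2, 2↦0, 3↦3, 4↦5, 5↦0, 6↦3]  zeros at y ∈ {2, 5}
  x = 4: [0↦4, 1↦0, 2↦0, 3↦5, 4↦2, 5↦6, 6↦4]  zeros at y ∈ {1, 2}
  x = 5: [0↦6, 1↦2, 2↦2, 3↦0, 4↦4, 5↦1, 6↦6]  zeros at y ∈ {3}
  x = 6: [0↦2, 1↦3, 2↦1, 3↦4, 4↦6, 5↦1, 6↦4]  zeros at y ∈ ∅
Collecting zeros: affine points = {(0, 6), (2, 2), (3, 2), (3, 5), (4, 1), (4, 2), (5, 3)}.
Total count |C(F_7)_aff| = 7.


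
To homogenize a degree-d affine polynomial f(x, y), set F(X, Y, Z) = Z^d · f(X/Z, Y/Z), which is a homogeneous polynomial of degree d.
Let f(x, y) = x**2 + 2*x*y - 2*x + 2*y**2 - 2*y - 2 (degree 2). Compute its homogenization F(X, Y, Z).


F(X, Y, Z) = X**2 + 2*X*Y - 2*X*Z + 2*Y**2 - 2*Y*Z - 2*Z**2

deg(f) = 2.
Substitute x = X/Z, y = Y/Z into f, then multiply by Z^2.
  monomial 1·x^2·y^0 ↦ 1·X^2·Y^0·Z^0.
  monomial 2·x^1·y^1 ↦ 2·X^1·Y^1·Z^0.
  monomial -2·x^1·y^0 ↦ -2·X^1·Y^0·Z^1.
  monomial 2·x^0·y^2 ↦ 2·X^0·Y^2·Z^0.
  monomial -2·x^0·y^1 ↦ -2·X^0·Y^1·Z^1.
  monomial -2·x^0·y^0 ↦ -2·X^0·Y^0·Z^2.
Collecting: F(X, Y, Z) = X**2 + 2*X*Y - 2*X*Z + 2*Y**2 - 2*Y*Z - 2*Z**2.


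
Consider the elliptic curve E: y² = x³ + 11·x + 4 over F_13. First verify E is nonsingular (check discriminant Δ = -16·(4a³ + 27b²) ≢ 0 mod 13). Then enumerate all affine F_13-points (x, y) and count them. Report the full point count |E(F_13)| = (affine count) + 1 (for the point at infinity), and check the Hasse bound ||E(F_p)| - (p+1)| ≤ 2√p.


Affine points = {(0, 2), (0, 11), (1, 4), (1, 9), (3, 5), (3, 8), (6, 0), (9, 0), (10, 3), (10, 10), (11, 0)}; affine count = 11; |E(F_13)| = 12.

Discriminant check: Δ ∝ 4a³ + 27b² = 4·11³ + 27·4² = 4·1331 + 27·16 ≡ 10 (mod 13). Nonzero ⇒ E is nonsingular.
For each x ∈ F_13, compute rhs = x³ + 11·x + 4 mod 13, then count y ∈ F_13 with y² ≡ rhs.
  x = 0: rhs = 4, matching y values: 2, 11 (2 points).
  x = 1: rhs = 3, matching y values: 4, 9 (2 points).
  x = 2: rhs = 8, matching y values: none (0 points).
  x = 3: rhs = 12, matching y values: 5, 8 (2 points).
  x = 4: rhs = 8, matching y values: none (0 points).
  x = 5: rhs = 2, matching y values: none (0 points).
  x = 6: rhs = 0, matching y values: 0 (1 points).
  x = 7: rhs = 8, matching y values: none (0 points).
  x = 8: rhs = 6, matching y values: none (0 points).
  x = 9: rhs = 0, matching y values: 0 (1 points).
  x = 10: rhs = 9, matching y values: 3, 10 (2 points).
  x = 11: rhs = 0, matching y values: 0 (1 points).
  x = 12: rhs = 5, matching y values: none (0 points).
Total affine count: 11.
Full point count |E(F_13)| = 11 + 1 = 12.
Hasse bound: |12 − (13+1)| = |-2| = 2 ≤ 2√13 ≈ 7.2111 ✓.


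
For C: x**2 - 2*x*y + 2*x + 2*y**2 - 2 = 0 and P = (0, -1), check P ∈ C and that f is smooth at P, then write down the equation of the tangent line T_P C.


Tangent line at P: 4*x - 4*y - 4 = 0.

Step 1: f(0, -1) = 0, so P lies on C.
Step 2: partial derivatives
  f_x(x, y) = 2*x - 2*y + 2, f_y(x, y) = -2*x + 4*y.
  f_x(P) = 4, f_y(P) = -4 (gradient nonzero, so P is smooth).
Step 3: tangent line at P: 4·(x − 0) + -4·(y − -1) = 0.
Expanding: 4*x - 4*y - 4 = 0.


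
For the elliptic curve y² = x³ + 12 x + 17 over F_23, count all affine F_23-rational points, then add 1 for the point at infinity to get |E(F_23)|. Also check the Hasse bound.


Affine points = {(2, 7), (2, 16), (5, 8), (5, 15), (6, 11), (6, 12), (8, 2), (8, 21), (9, 7), (9, 16), (11, 10), (11, 13), (12, 7), (12, 16), (13, 1), (13, 22), (14, 10), (14, 13), (16, 2), (16, 21), (18, 4), (18, 19), (20, 0), (21, 10), (21, 13), (22, 2), (22, 21)}; affine count = 27; |E(F_23)| = 28.

Discriminant check: Δ ∝ 4a³ + 27b² = 4·12³ + 27·17² = 4·1728 + 27·289 ≡ 18 (mod 23). Nonzero ⇒ E is nonsingular.
For each x ∈ F_23, compute rhs = x³ + 12·x + 17 mod 23, then count y ∈ F_23 with y² ≡ rhs.
  x = 0: rhs = 17, matching y values: none (0 points).
  x = 1: rhs = 7, matching y values: none (0 points).
  x = 2: rhs = 3, matching y values: 7, 16 (2 points).
  x = 3: rhs = 11, matching y values: none (0 points).
  x = 4: rhs = 14, matching y values: none (0 points).
  x = 5: rhs = 18, matching y values: 8, 15 (2 points).
  x = 6: rhs = 6, matching y values: 11, 12 (2 points).
  x = 7: rhs = 7, matching y values: none (0 points).
  x = 8: rhs = 4, matching y values: 2, 21 (2 points).
  x = 9: rhs = 3, matching y values: 7, 16 (2 points).
  x = 10: rhs = 10, matching y values: none (0 points).
  x = 11: rhs = 8, matching y values: 10, 13 (2 points).
  x = 12: rhs = 3, matching y values: 7, 16 (2 points).
  x = 13: rhs = 1, matching y values: 1, 22 (2 points).
  x = 14: rhs = 8, matching y values: 10, 13 (2 points).
  x = 15: rhs = 7, matching y values: none (0 points).
  x = 16: rhs = 4, matching y values: 2, 21 (2 points).
  x = 17: rhs = 5, matching y values: none (0 points).
  x = 18: rhs = 16, matching y values: 4, 19 (2 points).
  x = 19: rhs = 20, matching y values: none (0 points).
  x = 20: rhs = 0, matching y values: 0 (1 points).
  x = 21: rhs = 8, matching y values: 10, 13 (2 points).
  x = 22: rhs = 4, matching y values: 2, 21 (2 points).
Total affine count: 27.
Full point count |E(F_23)| = 27 + 1 = 28.
Hasse bound: |28 − (23+1)| = |4| = 4 ≤ 2√23 ≈ 9.5917 ✓.


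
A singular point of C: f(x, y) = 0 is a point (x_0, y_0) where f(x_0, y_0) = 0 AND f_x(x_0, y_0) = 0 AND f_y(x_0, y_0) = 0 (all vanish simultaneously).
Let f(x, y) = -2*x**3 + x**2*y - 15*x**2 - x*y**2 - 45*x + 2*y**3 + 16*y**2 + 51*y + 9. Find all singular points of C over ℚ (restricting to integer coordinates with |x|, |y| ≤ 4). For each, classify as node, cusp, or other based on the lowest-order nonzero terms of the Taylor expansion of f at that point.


Singular points: {(-3, -3)}; classification: cusp.

Compute partial derivatives:
  f_x = -6*x**2 + 2*x*y - 30*x - y**2 - 45.
  f_y = x**2 - 2*x*y + 6*y**2 + 32*y + 51.
Scan x_0 ∈ {−4, ..., 4}. For each x_0, f_y(x_0, y) is a polynomial in y; find its integer roots y ∈ {−4, ..., 4}, then test f_x and f at those candidates.
  x = -4: f_y(-4, y) = 6*y**2 + 40*y + 67; no integer root y with |y| ≤ 4.
  x = -3: f_y(-3, y) = 6*y**2 + 38*y + 60; vanishes at y ∈ {-3}. (-3, -3): f_x = 0, f = 0 — SINGULAR.
  x = -2: f_y(-2, y) = 6*y**2 + 36*y + 55; no integer root y with |y| ≤ 4.
  x = -1: f_y(-1, y) = 6*y**2 + 34*y + 52; no integer root y with |y| ≤ 4.
  x = 0: f_y(0, y) = 6*y**2 + 32*y + 51; no integer root y with |y| ≤ 4.
  x = 1: f_y(1, y) = 6*y**2 + 30*y + 52; no integer root y with |y| ≤ 4.
  x = 2: f_y(2, y) = 6*y**2 + 28*y + 55; no integer root y with |y| ≤ 4.
  x = 3: f_y(3, y) = 6*y**2 + 26*y + 60; no integer root y with |y| ≤ 4.
  x = 4: f_y(4, y) = 6*y**2 + 24*y + 67; no integer root y with |y| ≤ 4.
Only singular point on the grid: (-3, -3).
Classify: substitute x = -3 + u, y = -3 + v and expand: f = -2*u**3 + u**2*v - u*v**2 + 2*v**3 + v**2.
No constant or linear terms (consistent with a singular point). Quadratic part: v**2. Cubic part: -2*u**3 + u**2*v - u*v**2 + 2*v**3.
The quadratic part v**2 is a perfect square, so there is a single (double) tangent line v = 0, i.e. y = -3. Restricting the cubic part to that line (v = 0) leaves -2*u**3 ≠ 0, so f is not divisible by v and the branch is v² ≈ 2*u**3 to lowest order — this is a cusp.
Classification: cusp.


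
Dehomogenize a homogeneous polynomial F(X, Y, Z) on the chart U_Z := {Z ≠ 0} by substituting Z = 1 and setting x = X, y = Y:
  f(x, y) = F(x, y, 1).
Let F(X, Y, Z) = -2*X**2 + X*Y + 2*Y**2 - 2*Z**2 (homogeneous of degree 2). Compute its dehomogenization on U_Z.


f(x, y) = -2*x**2 + x*y + 2*y**2 - 2

On U_Z we set Z = 1. Each monomial c·X^i·Y^j·Z^k in F becomes c·x^i·y^j·1^k = c·x^i·y^j.
Substituting Z = 1: F(X, Y, 1) = -2*x**2 + x*y + 2*y**2 - 2.
Note: deg(f) ≤ deg(F) = 2; strict inequality happens when F is divisible by Z (lost terms).


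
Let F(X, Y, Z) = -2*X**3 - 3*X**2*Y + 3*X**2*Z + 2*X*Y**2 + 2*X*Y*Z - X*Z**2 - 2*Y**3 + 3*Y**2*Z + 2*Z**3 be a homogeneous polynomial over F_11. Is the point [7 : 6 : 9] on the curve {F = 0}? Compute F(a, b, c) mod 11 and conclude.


F(7,6,9) ≡ 4 (mod 11); P is NOT on the curve.

Evaluate F(7, 6, 9) term-by-term (mod 11).
  -2*X**3 ↦ -2·343·1·1 = -686
  -3*X**2*Y ↦ -3·49·6·1 = -882
  3*X**2*Z ↦ 3·49·1·9 = 1323
  2*X*Y**2 ↦ 2·7·36·1 = 504
  2*X*Y*Z ↦ 2·7·6·9 = 756
  -X*Z**2 ↦ -1·7·1·81 = -567
  -2*Y**3 ↦ -2·1·216·1 = -432
  3*Y**2*Z ↦ 3·1·36·9 = 972
  2*Z**3 ↦ 2·1·1·729 = 1458
Sum: F(7, 6, 9) = (-686) + (-882) + (1323) + (504) + (756) + (-567) + (-432) + (972) + (1458) = 2446.
Reducing mod 11: 2446 ≡ 4 (mod 11).
Since F(a, b, c) ≡ 4 ≠ 0 (mod 11), P does NOT lie on the curve.


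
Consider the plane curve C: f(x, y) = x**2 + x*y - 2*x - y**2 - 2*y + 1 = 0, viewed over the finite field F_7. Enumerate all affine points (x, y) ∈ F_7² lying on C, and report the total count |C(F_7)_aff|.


Affine F_7-points: {(0, 2), (0, 3), (1, 0), (1, 6), (2, 1), (2, 6), (6, 1), (6, 3)}; count = 8.

For each of the 49 pairs (x, y) ∈ F_7², evaluate f(x, y) mod 7. Record the zeros.
  x = 0: [0↦1, 1↦5, 2↦0, 3↦0, 4↦5, 5↦1, 6↦2]  zeros at y ∈ {2, 3}
  x = 1: [0↦0, 1↦5, 2↦1, 3↦2, 4↦1, 5↦5, 6↦0]  zeros at y ∈ {0, 6}
  x = 2: [0↦1, 1↦0, 2↦4, 3↦6, 4↦6, 5↦4, 6↦0]  zeros at y ∈ {1, 6}
  x = 3: [0↦4, 1↦4, 2↦2, 3↦5, 4↦6, 5↦5, 6↦2]  zeros at y ∈ ∅
  x = 4: [0↦2, 1↦3, 2↦2, 3↦6, 4↦1, 5↦1, 6↦6]  zeros at y ∈ ∅
  x = 5: [0↦2, 1↦4, 2↦4, 3↦2, 4↦5, 5↦6, 6↦5]  zeros at y ∈ ∅
  x = 6: [0↦4, 1↦0, 2↦1, 3↦0, 4↦4, 5↦6, 6↦6]  zeros at y ∈ {1, 3}
Collecting zeros: affine points = {(0, 2), (0, 3), (1, 0), (1, 6), (2, 1), (2, 6), (6, 1), (6, 3)}.
Total count |C(F_7)_aff| = 8.


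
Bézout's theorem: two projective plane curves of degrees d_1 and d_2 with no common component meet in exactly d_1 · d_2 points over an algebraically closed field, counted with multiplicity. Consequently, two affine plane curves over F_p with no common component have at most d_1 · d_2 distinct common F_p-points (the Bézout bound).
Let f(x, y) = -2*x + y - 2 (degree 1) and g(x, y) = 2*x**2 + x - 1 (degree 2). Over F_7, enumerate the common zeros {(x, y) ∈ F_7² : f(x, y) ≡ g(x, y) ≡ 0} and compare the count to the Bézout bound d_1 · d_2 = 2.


Common zeros: {(4, 3), (6, 0)}; count = 2; Bézout bound = 2.

deg(f) = 1, deg(g) = 2, so Bézout bound = 2.
Scan x ∈ F_7. For each x, list the y ∈ F_7 with f(x, y) ≡ 0 and those with g(x, y) ≡ 0 (mod 7); the common zeros in that column are the intersection.
  x = 0: f ≡ 0 at y ∈ {2}; g ≡ 0 at y ∈ ∅; common: ∅.
  x = 1: f ≡ 0 at y ∈ {4}; g ≡ 0 at y ∈ ∅; common: ∅.
  x = 2: f ≡ 0 at y ∈ {6}; g ≡ 0 at y ∈ ∅; common: ∅.
  x = 3: f ≡ 0 at y ∈ {1}; g ≡ 0 at y ∈ ∅; common: ∅.
  x = 4: f ≡ 0 at y ∈ {3}; g ≡ 0 at y ∈ {0, 1, 2, 3, 4, 5, 6}; common: {3}.
  x = 5: f ≡ 0 at y ∈ {5}; g ≡ 0 at y ∈ ∅; common: ∅.
  x = 6: f ≡ 0 at y ∈ {0}; g ≡ 0 at y ∈ {0, 1, 2, 3, 4, 5, 6}; common: {0}.
Collecting: common zeros = {(4, 3), (6, 0)}, so the count is 2.
Comparison with the Bézout bound: 2 ≤ 2 = deg(f)·deg(g), as expected for curves with no common component (the bound is attained).
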